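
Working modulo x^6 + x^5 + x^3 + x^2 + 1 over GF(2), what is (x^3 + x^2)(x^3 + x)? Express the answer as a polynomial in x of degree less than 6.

x^4 + x^2 + 1

Multiply in GF(2)[x]: (x^3 + x^2)·(x^3 + x) = x^6 + x^5 + x^4 + x^3.
Reduce using x^6 ≡ x^5 + x^3 + x^2 + 1 (mod x^6 + x^5 + x^3 + x^2 + 1).
Reduced: x^4 + x^2 + 1.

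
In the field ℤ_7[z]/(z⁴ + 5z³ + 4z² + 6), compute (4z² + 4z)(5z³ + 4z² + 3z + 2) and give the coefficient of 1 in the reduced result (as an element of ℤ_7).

6

Multiply in ℤ_7[z]: (4z² + 4z)·(5z³ + 4z² + 3z + 2) = 6z⁵ + z⁴ + 6z² + z.
Reduce using z⁴ ≡ 2z³ + 3z² + 1 (mod z⁴ + 5z³ + 4z² + 6).
Reduced: 2z³ + 3z² + 6.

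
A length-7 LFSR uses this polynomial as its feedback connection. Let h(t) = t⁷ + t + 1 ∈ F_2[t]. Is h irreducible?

Check for roots in F_2: h(0) = 1; h(1) = 1.
No roots, so no linear factors.
Monic irreducibles of degree 2 over GF(2): t² + t + 1.
None of them divide h (all give nonzero remainder).
Monic irreducibles of degree 3 over GF(2): t³ + t + 1, t³ + t² + 1.
None of them divide h (all give nonzero remainder).
No irreducible factor of degree ≤ 3 exists, so h is irreducible over GF(2).

Yes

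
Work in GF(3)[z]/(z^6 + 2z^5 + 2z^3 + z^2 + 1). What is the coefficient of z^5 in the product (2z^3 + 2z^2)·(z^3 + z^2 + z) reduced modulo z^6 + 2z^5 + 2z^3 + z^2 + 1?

Multiply in GF(3)[z]: (2z^3 + 2z^2)·(z^3 + z^2 + z) = 2z^6 + z^5 + z^4 + 2z^3.
Reduce using z^6 ≡ z^5 + z^3 + 2z^2 + 2 (mod z^6 + 2z^5 + 2z^3 + z^2 + 1).
Reduced: z^4 + z^3 + z^2 + 1.

0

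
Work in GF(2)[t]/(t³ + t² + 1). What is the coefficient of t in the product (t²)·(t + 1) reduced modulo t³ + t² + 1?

0

Multiply in GF(2)[t]: (t²)·(t + 1) = t³ + t².
Reduce using t³ ≡ t² + 1 (mod t³ + t² + 1).
Reduced: 1.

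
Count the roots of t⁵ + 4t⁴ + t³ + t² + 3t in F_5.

3

Write f(t) = t⁵ + 4t⁴ + t³ + t² + 3t.
Evaluate at each of the 5 elements of F_5:
f(0) = 0 → root; f(1) = 0 → root; f(2) = 4; f(3) = 2; f(4) = 0 → root.
Roots: {0, 1, 4}.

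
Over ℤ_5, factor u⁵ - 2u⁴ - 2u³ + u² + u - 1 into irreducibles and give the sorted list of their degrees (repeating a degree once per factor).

5

Write g(u) = u⁵ - 2u⁴ - 2u³ + u² + u - 1.
Roots in ℤ_5: g(0) = 4; g(1) = 3; g(2) = 4; g(3) = 3; g(4) = 3.
Complete factorization: g(u) = (u⁵ - 2u⁴ - 2u³ + u² + u - 1).
Factor degrees with multiplicity: 5 = 5.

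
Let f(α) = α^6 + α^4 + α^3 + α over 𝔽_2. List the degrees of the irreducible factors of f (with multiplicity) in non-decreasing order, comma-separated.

1, 1, 1, 1, 2

Roots in 𝔽_2: f(0) = 0 → root; f(1) = 0 → root.
Linear factors from roots: (α), (α + 1).
Complete factorization: f(α) = (α)·(α + 1)^3·(α^2 + α + 1).
Factor degrees with multiplicity: 1 + 1 + 1 + 1 + 2 = 6.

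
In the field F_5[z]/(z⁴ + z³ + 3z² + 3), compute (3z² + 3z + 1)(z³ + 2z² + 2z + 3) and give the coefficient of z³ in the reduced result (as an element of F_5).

Multiply in F_5[z]: (3z² + 3z + 1)·(z³ + 2z² + 2z + 3) = 3z⁵ + 4z⁴ + 3z³ + 2z² + z + 3.
Reduce using z⁴ ≡ 4z³ + 2z² + 2 (mod z⁴ + z³ + 3z² + 3).
Reduced: 3z³ + 4z² + 2z.

3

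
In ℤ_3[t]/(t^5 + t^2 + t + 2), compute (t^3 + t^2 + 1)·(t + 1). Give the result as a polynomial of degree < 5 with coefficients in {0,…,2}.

t^4 + 2t^3 + t^2 + t + 1

Multiply in ℤ_3[t]: (t^3 + t^2 + 1)·(t + 1) = t^4 + 2t^3 + t^2 + t + 1.
Reduced: t^4 + 2t^3 + t^2 + t + 1.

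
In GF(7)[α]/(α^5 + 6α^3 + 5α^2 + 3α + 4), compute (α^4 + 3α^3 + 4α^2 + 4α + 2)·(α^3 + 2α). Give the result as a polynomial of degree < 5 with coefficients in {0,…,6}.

α^4 + 6α^3 + 2α^2 + 6α

Multiply in GF(7)[α]: (α^4 + 3α^3 + 4α^2 + 4α + 2)·(α^3 + 2α) = α^7 + 3α^6 + 6α^5 + 3α^4 + 3α^3 + α^2 + 4α.
Reduce using α^5 ≡ α^3 + 2α^2 + 4α + 3 (mod α^5 + 6α^3 + 5α^2 + 3α + 4).
Reduced: α^4 + 6α^3 + 2α^2 + 6α.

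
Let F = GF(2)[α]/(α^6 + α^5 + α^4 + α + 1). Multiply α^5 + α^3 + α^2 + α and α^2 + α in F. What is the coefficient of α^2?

0

Multiply in GF(2)[α]: (α^5 + α^3 + α^2 + α)·(α^2 + α) = α^7 + α^6 + α^5 + α^2.
Reduce using α^6 ≡ α^5 + α^4 + α + 1 (mod α^6 + α^5 + α^4 + α + 1).
Reduced: α.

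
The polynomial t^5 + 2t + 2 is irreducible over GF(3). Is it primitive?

No

Write f(t) = t^5 + 2t + 2.
|GF(3^5)^×| = 3^5 − 1 = 242. Prime factorization: 242 = 2·11^2.
f is primitive ⇔ t has order 242 in GF(3)[t]/(f), i.e. t^(242/q) ≠ 1 for each prime q | 242.
t^(121) mod f = 1
t^(22) mod f = t^3 + 2t^2 + 2t + 1.
Since t^(121) = 1, the order of t divides 121 < 242; not primitive.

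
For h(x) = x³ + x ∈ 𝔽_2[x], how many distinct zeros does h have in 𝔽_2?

2

Evaluate at each of the 2 elements of 𝔽_2:
h(0) = 0 → root; h(1) = 0 → root.
Roots: {0, 1}.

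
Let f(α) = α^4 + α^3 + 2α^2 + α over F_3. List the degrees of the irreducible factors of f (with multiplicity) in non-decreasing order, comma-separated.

1, 3

Roots in F_3: f(0) = 0 → root; f(1) = 2; f(2) = 1.
Linear factors from roots: (α).
Complete factorization: f(α) = (α)·(α^3 + α^2 + 2α + 1).
Factor degrees with multiplicity: 1 + 3 = 4.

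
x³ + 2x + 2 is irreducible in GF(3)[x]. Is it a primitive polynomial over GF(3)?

No

Write f(x) = x³ + 2x + 2.
|GF(3^3)^×| = 3^3 − 1 = 26. Prime factorization: 26 = 2·13.
f is primitive ⇔ x has order 26 in GF(3)[x]/(f), i.e. x^(26/q) ≠ 1 for each prime q | 26.
x^(13) mod f = 1
x^(2) mod f = x².
Since x^(13) = 1, the order of x divides 13 < 26; not primitive.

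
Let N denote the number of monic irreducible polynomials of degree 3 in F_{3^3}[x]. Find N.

6552

By the necklace-counting formula, N_27(3) = (1/3) Σ_{d|3} μ(3/d)·27^d.
Divisors of 3: 1, 3; μ(3/d) for each: -1, 1.
Σ = − 27^1 + 27^3 = 19656.
N = 19656/3 = 6552.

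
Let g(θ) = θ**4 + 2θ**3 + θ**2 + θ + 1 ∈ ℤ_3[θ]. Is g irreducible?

No

Check for roots in ℤ_3: g(0) = 1; g(1) = 0 → root; g(2) = 0 → root.
g(1) = 0, so (θ − 1) divides g(θ); g is reducible.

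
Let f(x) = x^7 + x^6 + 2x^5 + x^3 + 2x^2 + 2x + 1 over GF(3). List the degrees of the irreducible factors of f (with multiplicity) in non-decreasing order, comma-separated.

7

Roots in GF(3): f(0) = 1; f(1) = 1; f(2) = 1.
Complete factorization: f(x) = (x^7 + x^6 + 2x^5 + x^3 + 2x^2 + 2x + 1).
Factor degrees with multiplicity: 7 = 7.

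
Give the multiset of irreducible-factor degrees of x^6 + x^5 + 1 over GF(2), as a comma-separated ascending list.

6

Write h(x) = x^6 + x^5 + 1.
Roots in GF(2): h(0) = 1; h(1) = 1.
Complete factorization: h(x) = (x^6 + x^5 + 1).
Factor degrees with multiplicity: 6 = 6.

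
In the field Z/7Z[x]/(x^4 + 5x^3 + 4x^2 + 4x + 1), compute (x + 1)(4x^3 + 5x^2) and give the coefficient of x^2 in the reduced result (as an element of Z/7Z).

Multiply in Z/7Z[x]: (x + 1)·(4x^3 + 5x^2) = 4x^4 + 2x^3 + 5x^2.
Reduce using x^4 ≡ 2x^3 + 3x^2 + 3x + 6 (mod x^4 + 5x^3 + 4x^2 + 4x + 1).
Reduced: 3x^3 + 3x^2 + 5x + 3.

3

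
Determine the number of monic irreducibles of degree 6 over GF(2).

9

By the necklace-counting formula, N_2(6) = (1/6) Σ_{d|6} μ(6/d)·2^d.
Divisors of 6: 1, 2, 3, 6; μ(6/d) for each: 1, -1, -1, 1.
Σ = 2^1 − 2^2 − 2^3 + 2^6 = 54.
N = 54/6 = 9.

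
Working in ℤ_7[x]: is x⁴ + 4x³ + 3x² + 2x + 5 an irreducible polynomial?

Yes

Write m(x) = x⁴ + 4x³ + 3x² + 2x + 5.
Check for roots in ℤ_7: m(0) = 5; m(1) = 1; m(2) = 6; m(3) = 3; m(4) = 6; m(5) = 4; m(6) = 3.
No roots, so no linear factors.
Degree-2 irreducible divisors: test the 21 monic irreducibles of degree 2 over GF(7).
None of them divide m (all give nonzero remainder).
No irreducible factor of degree ≤ 2 exists, so m is irreducible over GF(7).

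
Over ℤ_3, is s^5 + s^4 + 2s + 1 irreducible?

Write h(s) = s^5 + s^4 + 2s + 1.
Check for roots in ℤ_3: h(0) = 1; h(1) = 2; h(2) = 2.
No roots, so no linear factors.
Monic irreducibles of degree 2 over GF(3): s^2 + 1, s^2 + s + 2, s^2 + 2s + 2.
None of them divide h (all give nonzero remainder).
No irreducible factor of degree ≤ 2 exists, so h is irreducible over GF(3).

Yes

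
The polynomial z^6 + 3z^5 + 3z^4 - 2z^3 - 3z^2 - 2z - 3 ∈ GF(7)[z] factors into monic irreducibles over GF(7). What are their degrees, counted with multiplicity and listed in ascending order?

1, 1, 2, 2

Write f(z) = z^6 + 3z^5 + 3z^4 - 2z^3 - 3z^2 - 2z - 3.
Linear factors from roots: (z + 3), (z + 2).
Complete factorization: f(z) = (z + 2)·(z + 3)·(z^2 + 2)·(z^2 - 2z - 2).
Factor degrees with multiplicity: 1 + 1 + 2 + 2 = 6.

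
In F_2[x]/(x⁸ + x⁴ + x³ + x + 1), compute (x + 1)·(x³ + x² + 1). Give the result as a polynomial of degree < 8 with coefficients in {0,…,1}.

Multiply in F_2[x]: (x + 1)·(x³ + x² + 1) = x⁴ + x² + x + 1.
Reduced: x⁴ + x² + x + 1.

x^4 + x^2 + x + 1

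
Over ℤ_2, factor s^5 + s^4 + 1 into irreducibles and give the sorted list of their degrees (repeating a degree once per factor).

2, 3

Write f(s) = s^5 + s^4 + 1.
Roots in ℤ_2: f(0) = 1; f(1) = 1.
Complete factorization: f(s) = (s^2 + s + 1)·(s^3 + s + 1).
Factor degrees with multiplicity: 2 + 3 = 5.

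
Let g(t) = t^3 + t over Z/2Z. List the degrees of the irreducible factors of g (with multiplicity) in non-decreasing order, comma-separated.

Roots in Z/2Z: g(0) = 0 → root; g(1) = 0 → root.
Linear factors from roots: (t), (t + 1).
Complete factorization: g(t) = (t)·(t + 1)^2.
Factor degrees with multiplicity: 1 + 1 + 1 = 3.

1, 1, 1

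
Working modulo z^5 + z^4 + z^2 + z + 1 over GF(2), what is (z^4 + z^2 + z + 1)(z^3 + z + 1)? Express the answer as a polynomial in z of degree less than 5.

z^2

Multiply in GF(2)[z]: (z^4 + z^2 + z + 1)·(z^3 + z + 1) = z^7 + 1.
Reduce using z^5 ≡ z^4 + z^2 + z + 1 (mod z^5 + z^4 + z^2 + z + 1).
Reduced: z^2.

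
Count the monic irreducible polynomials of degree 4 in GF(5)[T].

150

x^(5^4) − x is the product of all monic irreducibles of degree dividing 4; Möbius inversion gives N = (1/4) Σ μ(4/d)·5^d.
Divisors of 4: 1, 2, 4; μ(4/d) for each: 0, -1, 1.
Σ = − 5^2 + 5^4 = 600.
N = 600/4 = 150.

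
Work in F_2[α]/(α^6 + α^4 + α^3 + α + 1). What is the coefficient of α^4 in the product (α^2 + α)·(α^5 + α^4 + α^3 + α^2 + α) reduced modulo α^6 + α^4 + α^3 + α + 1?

Multiply in F_2[α]: (α^2 + α)·(α^5 + α^4 + α^3 + α^2 + α) = α^7 + α^2.
Reduce using α^6 ≡ α^4 + α^3 + α + 1 (mod α^6 + α^4 + α^3 + α + 1).
Reduced: α^5 + α^4 + α.

1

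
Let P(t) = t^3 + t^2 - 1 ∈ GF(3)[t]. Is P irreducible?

Yes

Check for roots in GF(3): P(0) = 2; P(1) = 1; P(2) = 2.
No roots. A degree-3 polynomial over a field with no linear factor is irreducible.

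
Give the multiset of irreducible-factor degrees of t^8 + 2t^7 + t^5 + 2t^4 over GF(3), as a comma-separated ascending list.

Write g(t) = t^8 + 2t^7 + t^5 + 2t^4.
Roots in GF(3): g(0) = 0 → root; g(1) = 0 → root; g(2) = 0 → root.
Linear factors from roots: (t), (t + 2), (t + 1).
Complete factorization: g(t) = (t + 2)·(t + 1)^3·(t)^4.
Factor degrees with multiplicity: 1 + 1 + 1 + 1 + 1 + 1 + 1 + 1 = 8.

1, 1, 1, 1, 1, 1, 1, 1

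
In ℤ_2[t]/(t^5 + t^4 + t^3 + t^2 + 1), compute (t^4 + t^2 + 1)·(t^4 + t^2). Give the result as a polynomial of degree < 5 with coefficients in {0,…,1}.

t^4 + t^3

Multiply in ℤ_2[t]: (t^4 + t^2 + 1)·(t^4 + t^2) = t^8 + t^2.
Reduce using t^5 ≡ t^4 + t^3 + t^2 + 1 (mod t^5 + t^4 + t^3 + t^2 + 1).
Reduced: t^4 + t^3.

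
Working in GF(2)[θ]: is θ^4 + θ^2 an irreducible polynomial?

Write g(θ) = θ^4 + θ^2.
Check for roots in GF(2): g(0) = 0 → root; g(1) = 0 → root.
g(0) = 0, so (θ) divides g(θ); g is reducible.

No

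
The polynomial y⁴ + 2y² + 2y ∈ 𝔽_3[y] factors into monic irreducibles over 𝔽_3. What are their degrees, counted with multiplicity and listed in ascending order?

1, 3

Write h(y) = y⁴ + 2y² + 2y.
Roots in 𝔽_3: h(0) = 0 → root; h(1) = 2; h(2) = 1.
Linear factors from roots: (y).
Complete factorization: h(y) = (y)·(y³ + 2y + 2).
Factor degrees with multiplicity: 1 + 3 = 4.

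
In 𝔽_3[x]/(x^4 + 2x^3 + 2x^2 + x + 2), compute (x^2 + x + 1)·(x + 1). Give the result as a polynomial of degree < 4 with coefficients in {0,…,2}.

Multiply in 𝔽_3[x]: (x^2 + x + 1)·(x + 1) = x^3 + 2x^2 + 2x + 1.
Reduced: x^3 + 2x^2 + 2x + 1.

x^3 + 2x^2 + 2x + 1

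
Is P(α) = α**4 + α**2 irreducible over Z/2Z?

No

Check for roots in Z/2Z: P(0) = 0 → root; P(1) = 0 → root.
P(0) = 0, so (α) divides P(α); P is reducible.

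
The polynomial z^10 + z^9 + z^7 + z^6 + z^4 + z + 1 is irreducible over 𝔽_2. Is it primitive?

Write f(z) = z^10 + z^9 + z^7 + z^6 + z^4 + z + 1.
|GF(2^10)^×| = 2^10 − 1 = 1023. Prime factorization: 1023 = 3·11·31.
f is primitive ⇔ z has order 1023 in GF(2)[z]/(f), i.e. z^(1023/q) ≠ 1 for each prime q | 1023.
z^(341) mod f = z^8 + z^7 + z^5 + z + 1.
z^(93) mod f = z^6 + z^3 + z^2.
z^(33) mod f = z^9 + z^8 + z^5 + z^2.
None equal 1, so z has full order 1023; f is primitive.

Yes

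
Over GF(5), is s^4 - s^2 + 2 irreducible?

Yes

Write f(s) = s^4 - s^2 + 2.
Check for roots in GF(5): f(0) = 2; f(1) = 2; f(2) = 4; f(3) = 4; f(4) = 2.
No roots, so no linear factors.
Degree-2 irreducible divisors: test the 10 monic irreducibles of degree 2 over GF(5).
None of them divide f (all give nonzero remainder).
No irreducible factor of degree ≤ 2 exists, so f is irreducible over GF(5).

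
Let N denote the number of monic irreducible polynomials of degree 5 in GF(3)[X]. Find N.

The number of monic irreducibles of degree 5 over GF(3) is (1/5)·Σ_{d∣5} μ(5/d) 3^d.
Divisors of 5: 1, 5; μ(5/d) for each: -1, 1.
Σ = − 3^1 + 3^5 = 240.
N = 240/5 = 48.

48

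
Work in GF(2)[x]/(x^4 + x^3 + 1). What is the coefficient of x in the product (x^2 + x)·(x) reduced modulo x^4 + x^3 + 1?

0

Multiply in GF(2)[x]: (x^2 + x)·(x) = x^3 + x^2.
Reduced: x^3 + x^2.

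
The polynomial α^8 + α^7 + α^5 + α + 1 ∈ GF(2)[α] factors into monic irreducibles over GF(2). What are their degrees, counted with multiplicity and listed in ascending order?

Write g(α) = α^8 + α^7 + α^5 + α + 1.
Roots in GF(2): g(0) = 1; g(1) = 1.
Complete factorization: g(α) = (α^8 + α^7 + α^5 + α + 1).
Factor degrees with multiplicity: 8 = 8.

8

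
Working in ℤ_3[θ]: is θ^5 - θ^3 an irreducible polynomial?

Write P(θ) = θ^5 - θ^3.
Check for roots in ℤ_3: P(0) = 0 → root; P(1) = 0 → root; P(2) = 0 → root.
P(0) = 0, so (θ) divides P(θ); P is reducible.

No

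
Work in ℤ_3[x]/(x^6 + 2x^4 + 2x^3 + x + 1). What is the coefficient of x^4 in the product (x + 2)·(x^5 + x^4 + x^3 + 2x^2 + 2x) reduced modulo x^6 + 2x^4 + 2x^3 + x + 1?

1

Multiply in ℤ_3[x]: (x + 2)·(x^5 + x^4 + x^3 + 2x^2 + 2x) = x^6 + x^3 + x.
Reduce using x^6 ≡ x^4 + x^3 + 2x + 2 (mod x^6 + 2x^4 + 2x^3 + x + 1).
Reduced: x^4 + 2x^3 + 2.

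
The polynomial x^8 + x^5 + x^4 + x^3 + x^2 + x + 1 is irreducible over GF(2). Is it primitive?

No

Write f(x) = x^8 + x^5 + x^4 + x^3 + x^2 + x + 1.
|GF(2^8)^×| = 2^8 − 1 = 255. Prime factorization: 255 = 3·5·17.
f is primitive ⇔ x has order 255 in GF(2)[x]/(f), i.e. x^(255/q) ≠ 1 for each prime q | 255.
x^(85) mod f = 1
x^(51) mod f = x^7 + x^5 + x^3 + x^2 + x + 1.
x^(15) mod f = x^6 + x^3 + x + 1.
Since x^(85) = 1, the order of x divides 85 < 255; not primitive.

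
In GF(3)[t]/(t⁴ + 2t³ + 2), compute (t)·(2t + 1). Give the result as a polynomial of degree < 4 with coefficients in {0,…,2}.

2t^2 + t

Multiply in GF(3)[t]: (t)·(2t + 1) = 2t² + t.
Reduced: 2t² + t.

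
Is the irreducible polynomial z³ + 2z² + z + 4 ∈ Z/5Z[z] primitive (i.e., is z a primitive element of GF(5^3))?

Write f(z) = z³ + 2z² + z + 4.
|GF(5^3)^×| = 5^3 − 1 = 124. Prime factorization: 124 = 2^2·31.
f is primitive ⇔ z has order 124 in GF(5)[z]/(f), i.e. z^(124/q) ≠ 1 for each prime q | 124.
z^(62) mod f = 1
z^(4) mod f = 3z² + 3z + 3.
Since z^(62) = 1, the order of z divides 62 < 124; not primitive.

No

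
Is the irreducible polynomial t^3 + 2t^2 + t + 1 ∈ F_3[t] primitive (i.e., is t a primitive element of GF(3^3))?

Write f(t) = t^3 + 2t^2 + t + 1.
|GF(3^3)^×| = 3^3 − 1 = 26. Prime factorization: 26 = 2·13.
f is primitive ⇔ t has order 26 in GF(3)[t]/(f), i.e. t^(26/q) ≠ 1 for each prime q | 26.
t^(13) mod f = 2.
t^(2) mod f = t^2.
None equal 1, so t has full order 26; f is primitive.

Yes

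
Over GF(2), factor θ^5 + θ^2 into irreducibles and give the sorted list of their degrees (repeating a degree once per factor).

Write f(θ) = θ^5 + θ^2.
Roots in GF(2): f(0) = 0 → root; f(1) = 0 → root.
Linear factors from roots: (θ), (θ + 1).
Complete factorization: f(θ) = (θ + 1)·(θ)^2·(θ^2 + θ + 1).
Factor degrees with multiplicity: 1 + 1 + 1 + 2 = 5.

1, 1, 1, 2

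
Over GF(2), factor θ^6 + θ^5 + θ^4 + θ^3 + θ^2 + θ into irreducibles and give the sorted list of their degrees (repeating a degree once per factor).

Write h(θ) = θ^6 + θ^5 + θ^4 + θ^3 + θ^2 + θ.
Roots in GF(2): h(0) = 0 → root; h(1) = 0 → root.
Linear factors from roots: (θ), (θ + 1).
Complete factorization: h(θ) = (θ)·(θ + 1)·(θ^2 + θ + 1)^2.
Factor degrees with multiplicity: 1 + 1 + 2 + 2 = 6.

1, 1, 2, 2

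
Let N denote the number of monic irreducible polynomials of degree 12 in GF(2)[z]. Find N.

335

By the necklace-counting formula, N_2(12) = (1/12) Σ_{d|12} μ(12/d)·2^d.
Divisors of 12: 1, 2, 3, 4, 6, 12; μ(12/d) for each: 0, 1, 0, -1, -1, 1.
Σ = 2^2 − 2^4 − 2^6 + 2^12 = 4020.
N = 4020/12 = 335.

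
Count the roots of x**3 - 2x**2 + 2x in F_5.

Write P(x) = x**3 - 2x**2 + 2x.
Evaluate at each of the 5 elements of F_5:
P(0) = 0 → root; P(1) = 1; P(2) = 4; P(3) = 0 → root; P(4) = 0 → root.
Roots: {0, 3, 4}.

3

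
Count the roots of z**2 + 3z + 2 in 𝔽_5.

2

Write f(z) = z**2 + 3z + 2.
Evaluate at each of the 5 elements of 𝔽_5:
f(0) = 2; f(1) = 1; f(2) = 2; f(3) = 0 → root; f(4) = 0 → root.
Roots: {3, 4}.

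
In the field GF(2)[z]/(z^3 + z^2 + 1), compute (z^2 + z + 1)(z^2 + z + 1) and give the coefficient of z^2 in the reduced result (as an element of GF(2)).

0

Multiply in GF(2)[z]: (z^2 + z + 1)·(z^2 + z + 1) = z^4 + z^2 + 1.
Reduce using z^3 ≡ z^2 + 1 (mod z^3 + z^2 + 1).
Reduced: z.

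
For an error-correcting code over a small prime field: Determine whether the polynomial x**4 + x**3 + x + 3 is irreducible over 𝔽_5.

Yes

Write f(x) = x**4 + x**3 + x + 3.
Check for roots in 𝔽_5: f(0) = 3; f(1) = 1; f(2) = 4; f(3) = 4; f(4) = 2.
No roots, so no linear factors.
Degree-2 irreducible divisors: test the 10 monic irreducibles of degree 2 over GF(5).
None of them divide f (all give nonzero remainder).
No irreducible factor of degree ≤ 2 exists, so f is irreducible over GF(5).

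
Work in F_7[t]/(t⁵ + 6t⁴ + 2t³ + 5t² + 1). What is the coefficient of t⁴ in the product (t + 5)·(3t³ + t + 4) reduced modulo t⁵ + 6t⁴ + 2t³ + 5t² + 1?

3

Multiply in F_7[t]: (t + 5)·(3t³ + t + 4) = 3t⁴ + t³ + t² + 2t + 6.
Reduced: 3t⁴ + t³ + t² + 2t + 6.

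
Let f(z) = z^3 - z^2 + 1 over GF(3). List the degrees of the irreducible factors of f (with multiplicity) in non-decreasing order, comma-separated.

3

Roots in GF(3): f(0) = 1; f(1) = 1; f(2) = 2.
Complete factorization: f(z) = (z^3 - z^2 + 1).
Factor degrees with multiplicity: 3 = 3.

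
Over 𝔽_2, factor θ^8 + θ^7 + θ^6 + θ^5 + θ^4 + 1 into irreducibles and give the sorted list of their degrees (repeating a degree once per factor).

Write f(θ) = θ^8 + θ^7 + θ^6 + θ^5 + θ^4 + 1.
Roots in 𝔽_2: f(0) = 1; f(1) = 0 → root.
Linear factors from roots: (θ + 1).
Complete factorization: f(θ) = (θ + 1)^3·(θ^2 + θ + 1)·(θ^3 + θ^2 + 1).
Factor degrees with multiplicity: 1 + 1 + 1 + 2 + 3 = 8.

1, 1, 1, 2, 3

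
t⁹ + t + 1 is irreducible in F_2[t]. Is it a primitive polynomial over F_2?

No

Write f(t) = t⁹ + t + 1.
|GF(2^9)^×| = 2^9 − 1 = 511. Prime factorization: 511 = 7·73.
f is primitive ⇔ t has order 511 in GF(2)[t]/(f), i.e. t^(511/q) ≠ 1 for each prime q | 511.
t^(73) mod f = 1
t^(7) mod f = t⁷.
Since t^(73) = 1, the order of t divides 73 < 511; not primitive.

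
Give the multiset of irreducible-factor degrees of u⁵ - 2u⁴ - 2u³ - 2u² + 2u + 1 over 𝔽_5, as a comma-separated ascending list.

5

Write h(u) = u⁵ - 2u⁴ - 2u³ - 2u² + 2u + 1.
Roots in 𝔽_5: h(0) = 1; h(1) = 3; h(2) = 1; h(3) = 1; h(4) = 1.
Complete factorization: h(u) = (u⁵ - 2u⁴ - 2u³ - 2u² + 2u + 1).
Factor degrees with multiplicity: 5 = 5.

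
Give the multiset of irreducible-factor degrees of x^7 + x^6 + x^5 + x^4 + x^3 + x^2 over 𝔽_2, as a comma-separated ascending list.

1, 1, 1, 2, 2

Write h(x) = x^7 + x^6 + x^5 + x^4 + x^3 + x^2.
Roots in 𝔽_2: h(0) = 0 → root; h(1) = 0 → root.
Linear factors from roots: (x), (x + 1).
Complete factorization: h(x) = (x + 1)·(x)^2·(x^2 + x + 1)^2.
Factor degrees with multiplicity: 1 + 1 + 1 + 2 + 2 = 7.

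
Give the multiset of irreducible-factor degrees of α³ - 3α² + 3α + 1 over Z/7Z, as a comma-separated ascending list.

3

Write h(α) = α³ - 3α² + 3α + 1.
Complete factorization: h(α) = (α³ - 3α² + 3α + 1).
Factor degrees with multiplicity: 3 = 3.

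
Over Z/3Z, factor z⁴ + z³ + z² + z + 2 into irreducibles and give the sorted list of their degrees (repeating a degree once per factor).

Write h(z) = z⁴ + z³ + z² + z + 2.
Roots in Z/3Z: h(0) = 2; h(1) = 0 → root; h(2) = 2.
Linear factors from roots: (z + 2).
Complete factorization: h(z) = (z + 2)·(z³ + 2z² + 1).
Factor degrees with multiplicity: 1 + 3 = 4.

1, 3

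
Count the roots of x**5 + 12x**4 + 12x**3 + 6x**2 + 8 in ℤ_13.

3

Write P(x) = x**5 + 12x**4 + 12x**3 + 6x**2 + 8.
Evaluate at each of the 13 elements of ℤ_13:
P(0) = 8; P(1) = 0 → root; P(2) = 1; P(3) = 2; P(4) = 2; P(5) = 11; P(6) = 1; P(7) = 0 → root; P(8) = 4; P(9) = 6; P(10) = 12; P(11) = 5; P(12) = 0 → root.
Roots: {1, 7, 12}.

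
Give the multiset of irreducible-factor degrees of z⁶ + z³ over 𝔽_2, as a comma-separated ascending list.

1, 1, 1, 1, 2

Write g(z) = z⁶ + z³.
Roots in 𝔽_2: g(0) = 0 → root; g(1) = 0 → root.
Linear factors from roots: (z), (z + 1).
Complete factorization: g(z) = (z + 1)·(z)^3·(z² + z + 1).
Factor degrees with multiplicity: 1 + 1 + 1 + 1 + 2 = 6.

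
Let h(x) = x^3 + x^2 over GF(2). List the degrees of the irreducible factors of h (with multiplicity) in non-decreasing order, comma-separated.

Roots in GF(2): h(0) = 0 → root; h(1) = 0 → root.
Linear factors from roots: (x), (x + 1).
Complete factorization: h(x) = (x + 1)·(x)^2.
Factor degrees with multiplicity: 1 + 1 + 1 = 3.

1, 1, 1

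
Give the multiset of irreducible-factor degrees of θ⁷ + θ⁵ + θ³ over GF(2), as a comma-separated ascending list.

1, 1, 1, 2, 2

Write g(θ) = θ⁷ + θ⁵ + θ³.
Roots in GF(2): g(0) = 0 → root; g(1) = 1.
Linear factors from roots: (θ).
Complete factorization: g(θ) = (θ)^3·(θ² + θ + 1)^2.
Factor degrees with multiplicity: 1 + 1 + 1 + 2 + 2 = 7.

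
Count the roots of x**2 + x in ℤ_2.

2

Write g(x) = x**2 + x.
Evaluate at each of the 2 elements of ℤ_2:
g(0) = 0 → root; g(1) = 0 → root.
Roots: {0, 1}.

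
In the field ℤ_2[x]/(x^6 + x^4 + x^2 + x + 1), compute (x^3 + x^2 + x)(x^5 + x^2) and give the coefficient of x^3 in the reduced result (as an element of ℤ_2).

Multiply in ℤ_2[x]: (x^3 + x^2 + x)·(x^5 + x^2) = x^8 + x^7 + x^6 + x^5 + x^4 + x^3.
Reduce using x^6 ≡ x^4 + x^2 + x + 1 (mod x^6 + x^4 + x^2 + x + 1).
Reduced: x^3 + x.

1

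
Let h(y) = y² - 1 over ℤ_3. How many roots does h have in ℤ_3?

Evaluate at each of the 3 elements of ℤ_3:
h(0) = 2; h(1) = 0 → root; h(2) = 0 → root.
Roots: {1, 2}.

2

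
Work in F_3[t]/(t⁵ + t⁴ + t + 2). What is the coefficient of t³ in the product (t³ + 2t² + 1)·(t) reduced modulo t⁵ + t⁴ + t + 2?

Multiply in F_3[t]: (t³ + 2t² + 1)·(t) = t⁴ + 2t³ + t.
Reduced: t⁴ + 2t³ + t.

2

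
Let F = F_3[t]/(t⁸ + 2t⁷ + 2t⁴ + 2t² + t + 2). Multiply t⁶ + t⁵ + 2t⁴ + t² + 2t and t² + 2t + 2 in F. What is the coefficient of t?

0

Multiply in F_3[t]: (t⁶ + t⁵ + 2t⁴ + t² + 2t)·(t² + 2t + 2) = t⁸ + 2t⁴ + t³ + t.
Reduce using t⁸ ≡ t⁷ + t⁴ + t² + 2t + 1 (mod t⁸ + 2t⁷ + 2t⁴ + 2t² + t + 2).
Reduced: t⁷ + t³ + t² + 1.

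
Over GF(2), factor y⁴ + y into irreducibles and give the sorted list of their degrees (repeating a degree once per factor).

Write f(y) = y⁴ + y.
Roots in GF(2): f(0) = 0 → root; f(1) = 0 → root.
Linear factors from roots: (y), (y + 1).
Complete factorization: f(y) = (y)·(y + 1)·(y² + y + 1).
Factor degrees with multiplicity: 1 + 1 + 2 = 4.

1, 1, 2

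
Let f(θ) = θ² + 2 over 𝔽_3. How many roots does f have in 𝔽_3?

Evaluate at each of the 3 elements of 𝔽_3:
f(0) = 2; f(1) = 0 → root; f(2) = 0 → root.
Roots: {1, 2}.

2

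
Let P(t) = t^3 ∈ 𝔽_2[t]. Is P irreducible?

Check for roots in 𝔽_2: P(0) = 0 → root; P(1) = 1.
P(0) = 0, so (t) divides P(t); P is reducible.

No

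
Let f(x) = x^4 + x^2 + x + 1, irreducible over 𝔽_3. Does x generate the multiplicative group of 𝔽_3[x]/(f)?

|GF(3^4)^×| = 3^4 − 1 = 80. Prime factorization: 80 = 2^4·5.
f is primitive ⇔ x has order 80 in GF(3)[x]/(f), i.e. x^(80/q) ≠ 1 for each prime q | 80.
x^(40) mod f = 1
x^(16) mod f = x^3 + 2.
Since x^(40) = 1, the order of x divides 40 < 80; not primitive.

No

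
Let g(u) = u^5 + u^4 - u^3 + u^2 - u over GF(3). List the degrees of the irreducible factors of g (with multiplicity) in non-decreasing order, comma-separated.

1, 1, 3

Roots in GF(3): g(0) = 0 → root; g(1) = 1; g(2) = 0 → root.
Linear factors from roots: (u), (u + 1).
Complete factorization: g(u) = (u)·(u + 1)·(u^3 - u - 1).
Factor degrees with multiplicity: 1 + 1 + 3 = 5.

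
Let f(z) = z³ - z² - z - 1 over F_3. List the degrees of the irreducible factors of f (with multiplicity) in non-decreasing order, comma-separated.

3

Roots in F_3: f(0) = 2; f(1) = 1; f(2) = 1.
Complete factorization: f(z) = (z³ - z² - z - 1).
Factor degrees with multiplicity: 3 = 3.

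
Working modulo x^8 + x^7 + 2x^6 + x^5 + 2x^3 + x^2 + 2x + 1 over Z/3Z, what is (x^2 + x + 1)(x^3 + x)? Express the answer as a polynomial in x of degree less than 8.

x^5 + x^4 + 2x^3 + x^2 + x

Multiply in Z/3Z[x]: (x^2 + x + 1)·(x^3 + x) = x^5 + x^4 + 2x^3 + x^2 + x.
Reduced: x^5 + x^4 + 2x^3 + x^2 + x.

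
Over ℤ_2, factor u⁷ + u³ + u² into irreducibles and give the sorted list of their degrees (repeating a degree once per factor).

Write g(u) = u⁷ + u³ + u².
Roots in ℤ_2: g(0) = 0 → root; g(1) = 1.
Linear factors from roots: (u).
Complete factorization: g(u) = (u)^2·(u² + u + 1)·(u³ + u² + 1).
Factor degrees with multiplicity: 1 + 1 + 2 + 3 = 7.

1, 1, 2, 3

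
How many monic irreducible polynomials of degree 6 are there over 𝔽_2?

9

The number of monic irreducibles of degree 6 over GF(2) is (1/6)·Σ_{d∣6} μ(6/d) 2^d.
Divisors of 6: 1, 2, 3, 6; μ(6/d) for each: 1, -1, -1, 1.
Σ = 2^1 − 2^2 − 2^3 + 2^6 = 54.
N = 54/6 = 9.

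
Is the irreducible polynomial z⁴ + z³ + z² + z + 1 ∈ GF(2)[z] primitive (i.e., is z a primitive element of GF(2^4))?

Write f(z) = z⁴ + z³ + z² + z + 1.
|GF(2^4)^×| = 2^4 − 1 = 15. Prime factorization: 15 = 3·5.
f is primitive ⇔ z has order 15 in GF(2)[z]/(f), i.e. z^(15/q) ≠ 1 for each prime q | 15.
z^(5) mod f = 1
z^(3) mod f = z³.
Since z^(5) = 1, the order of z divides 5 < 15; not primitive.

No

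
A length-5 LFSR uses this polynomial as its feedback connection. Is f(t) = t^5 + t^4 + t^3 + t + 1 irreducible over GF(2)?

Check for roots in GF(2): f(0) = 1; f(1) = 1.
No roots, so no linear factors.
Monic irreducibles of degree 2 over GF(2): t^2 + t + 1.
None of them divide f (all give nonzero remainder).
No irreducible factor of degree ≤ 2 exists, so f is irreducible over GF(2).

Yes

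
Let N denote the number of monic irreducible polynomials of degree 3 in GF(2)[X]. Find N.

x^(2^3) − x is the product of all monic irreducibles of degree dividing 3; Möbius inversion gives N = (1/3) Σ μ(3/d)·2^d.
Divisors of 3: 1, 3; μ(3/d) for each: -1, 1.
Σ = − 2^1 + 2^3 = 6.
N = 6/3 = 2.

2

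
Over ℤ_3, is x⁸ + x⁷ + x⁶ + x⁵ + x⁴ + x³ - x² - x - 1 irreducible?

No

Write g(x) = x⁸ + x⁷ + x⁶ + x⁵ + x⁴ + x³ - x² - x - 1.
Check for roots in ℤ_3: g(0) = 2; g(1) = 0 → root; g(2) = 2.
g(1) = 0, so (x − 1) divides g(x); g is reducible.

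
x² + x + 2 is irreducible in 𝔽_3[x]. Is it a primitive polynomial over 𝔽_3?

Yes

Write f(x) = x² + x + 2.
|GF(3^2)^×| = 3^2 − 1 = 8. Prime factorization: 8 = 2^3.
f is primitive ⇔ x has order 8 in GF(3)[x]/(f), i.e. x^(8/q) ≠ 1 for each prime q | 8.
x^(4) mod f = 2.
None equal 1, so x has full order 8; f is primitive.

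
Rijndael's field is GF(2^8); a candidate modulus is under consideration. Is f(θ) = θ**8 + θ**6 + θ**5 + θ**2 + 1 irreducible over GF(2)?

Check for roots in GF(2): f(0) = 1; f(1) = 1.
No roots, so no linear factors.
Monic irreducibles of degree 2 over GF(2): θ**2 + θ + 1.
None of them divide f (all give nonzero remainder).
Monic irreducibles of degree 3 over GF(2): θ**3 + θ + 1, θ**3 + θ**2 + 1.
None of them divide f (all give nonzero remainder).
Monic irreducibles of degree 4 over GF(2): θ**4 + θ + 1, θ**4 + θ**3 + 1, θ**4 + θ**3 + θ**2 + θ + 1.
None of them divide f (all give nonzero remainder).
No irreducible factor of degree ≤ 4 exists, so f is irreducible over GF(2).

Yes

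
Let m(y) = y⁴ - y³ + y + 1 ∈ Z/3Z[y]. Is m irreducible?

Check for roots in Z/3Z: m(0) = 1; m(1) = 2; m(2) = 2.
No roots, so no linear factors.
Monic irreducibles of degree 2 over GF(3): y² + 1, y² + y - 1, y² - y - 1.
None of them divide m (all give nonzero remainder).
No irreducible factor of degree ≤ 2 exists, so m is irreducible over GF(3).

Yes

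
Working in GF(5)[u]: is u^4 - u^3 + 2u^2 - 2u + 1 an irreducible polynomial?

Write h(u) = u^4 - u^3 + 2u^2 - 2u + 1.
Check for roots in GF(5): h(0) = 1; h(1) = 1; h(2) = 3; h(3) = 2; h(4) = 2.
No roots, so no linear factors.
Degree-2 irreducible divisors: test the 10 monic irreducibles of degree 2 over GF(5).
None of them divide h (all give nonzero remainder).
No irreducible factor of degree ≤ 2 exists, so h is irreducible over GF(5).

Yes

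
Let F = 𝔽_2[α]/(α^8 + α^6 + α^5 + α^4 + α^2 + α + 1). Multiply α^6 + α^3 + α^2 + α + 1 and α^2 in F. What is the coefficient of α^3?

Multiply in 𝔽_2[α]: (α^6 + α^3 + α^2 + α + 1)·(α^2) = α^8 + α^5 + α^4 + α^3 + α^2.
Reduce using α^8 ≡ α^6 + α^5 + α^4 + α^2 + α + 1 (mod α^8 + α^6 + α^5 + α^4 + α^2 + α + 1).
Reduced: α^6 + α^3 + α + 1.

1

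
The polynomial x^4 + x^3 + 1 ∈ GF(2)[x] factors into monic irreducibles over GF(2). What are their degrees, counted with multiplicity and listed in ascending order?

4

Write h(x) = x^4 + x^3 + 1.
Roots in GF(2): h(0) = 1; h(1) = 1.
Complete factorization: h(x) = (x^4 + x^3 + 1).
Factor degrees with multiplicity: 4 = 4.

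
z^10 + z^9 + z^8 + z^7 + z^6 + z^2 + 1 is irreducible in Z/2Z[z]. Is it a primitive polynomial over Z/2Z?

No

Write f(z) = z^10 + z^9 + z^8 + z^7 + z^6 + z^2 + 1.
|GF(2^10)^×| = 2^10 − 1 = 1023. Prime factorization: 1023 = 3·11·31.
f is primitive ⇔ z has order 1023 in GF(2)[z]/(f), i.e. z^(1023/q) ≠ 1 for each prime q | 1023.
z^(341) mod f = 1
z^(93) mod f = z^7 + z^6 + z^5 + z^4 + 1.
z^(33) mod f = z^7 + z^3 + z^2 + z.
Since z^(341) = 1, the order of z divides 341 < 1023; not primitive.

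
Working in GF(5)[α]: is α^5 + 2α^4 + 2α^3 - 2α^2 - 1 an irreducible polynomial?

Write m(α) = α^5 + 2α^4 + 2α^3 - 2α^2 - 1.
Check for roots in GF(5): m(0) = 4; m(1) = 2; m(2) = 1; m(3) = 0 → root; m(4) = 1.
m(3) = 0, so (α − 3) divides m(α); m is reducible.

No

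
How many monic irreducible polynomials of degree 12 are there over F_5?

20343700

Gauss's count: N_{5}(12) = (1/12) Σ_{d|12} μ(12/d)·5^d.
Divisors of 12: 1, 2, 3, 4, 6, 12; μ(12/d) for each: 0, 1, 0, -1, -1, 1.
Σ = 5^2 − 5^4 − 5^6 + 5^12 = 244124400.
N = 244124400/12 = 20343700.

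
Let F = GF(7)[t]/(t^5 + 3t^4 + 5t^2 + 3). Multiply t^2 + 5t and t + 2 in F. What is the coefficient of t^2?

Multiply in GF(7)[t]: (t^2 + 5t)·(t + 2) = t^3 + 3t.
Reduced: t^3 + 3t.

0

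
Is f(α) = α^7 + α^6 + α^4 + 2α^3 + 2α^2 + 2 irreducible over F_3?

No

Check for roots in F_3: f(0) = 2; f(1) = 0 → root; f(2) = 0 → root.
f(1) = 0, so (α − 1) divides f(α); f is reducible.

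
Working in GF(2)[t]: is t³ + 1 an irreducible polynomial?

Write g(t) = t³ + 1.
Check for roots in GF(2): g(0) = 1; g(1) = 0 → root.
g(1) = 0, so (t − 1) divides g(t); g is reducible.

No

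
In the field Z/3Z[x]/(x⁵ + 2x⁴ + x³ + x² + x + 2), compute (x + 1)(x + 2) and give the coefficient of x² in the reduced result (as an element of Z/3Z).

1

Multiply in Z/3Z[x]: (x + 1)·(x + 2) = x² + 2.
Reduced: x² + 2.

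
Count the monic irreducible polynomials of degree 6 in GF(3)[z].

By the necklace-counting formula, N_3(6) = (1/6) Σ_{d|6} μ(6/d)·3^d.
Divisors of 6: 1, 2, 3, 6; μ(6/d) for each: 1, -1, -1, 1.
Σ = 3^1 − 3^2 − 3^3 + 3^6 = 696.
N = 696/6 = 116.

116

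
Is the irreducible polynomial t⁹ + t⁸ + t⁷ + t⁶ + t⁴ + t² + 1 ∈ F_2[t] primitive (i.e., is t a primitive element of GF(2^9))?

Write f(t) = t⁹ + t⁸ + t⁷ + t⁶ + t⁴ + t² + 1.
|GF(2^9)^×| = 2^9 − 1 = 511. Prime factorization: 511 = 7·73.
f is primitive ⇔ t has order 511 in GF(2)[t]/(f), i.e. t^(511/q) ≠ 1 for each prime q | 511.
t^(73) mod f = t⁷ + t⁶ + t⁵ + t³ + t² + t.
t^(7) mod f = t⁷.
None equal 1, so t has full order 511; f is primitive.

Yes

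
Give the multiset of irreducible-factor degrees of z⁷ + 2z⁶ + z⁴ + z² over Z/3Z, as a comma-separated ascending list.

1, 1, 1, 2, 2

Write g(z) = z⁷ + 2z⁶ + z⁴ + z².
Roots in Z/3Z: g(0) = 0 → root; g(1) = 2; g(2) = 0 → root.
Linear factors from roots: (z), (z + 1).
Complete factorization: g(z) = (z + 1)·(z)^2·(z² + 2z + 2)^2.
Factor degrees with multiplicity: 1 + 1 + 1 + 2 + 2 = 7.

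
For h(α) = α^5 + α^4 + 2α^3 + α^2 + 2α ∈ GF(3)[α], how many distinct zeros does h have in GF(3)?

Evaluate at each of the 3 elements of GF(3):
h(0) = 0 → root; h(1) = 1; h(2) = 0 → root.
Roots: {0, 2}.

2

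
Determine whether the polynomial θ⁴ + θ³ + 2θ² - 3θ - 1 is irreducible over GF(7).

Write g(θ) = θ⁴ + θ³ + 2θ² - 3θ - 1.
Check for roots in GF(7): g(0) = 6; g(1) = 0 → root; g(2) = 4; g(3) = 4; g(4) = 3; g(5) = 0 → root; g(6) = 4.
g(1) = 0, so (θ − 1) divides g(θ); g is reducible.

No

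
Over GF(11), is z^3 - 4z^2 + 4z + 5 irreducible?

Yes

Write f(z) = z^3 - 4z^2 + 4z + 5.
Check each element of GF(11) for a root: f(0)=5, f(1)=6, f(2)=5, f(3)=8, f(4)=10, f(5)=6, f(6)=2, f(7)=4, f(8)=7, f(9)=6, f(10)=7.
No roots. A degree-3 polynomial over a field with no linear factor is irreducible.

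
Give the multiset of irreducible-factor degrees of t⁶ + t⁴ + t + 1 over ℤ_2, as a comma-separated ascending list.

1, 2, 3

Write g(t) = t⁶ + t⁴ + t + 1.
Roots in ℤ_2: g(0) = 1; g(1) = 0 → root.
Linear factors from roots: (t + 1).
Complete factorization: g(t) = (t + 1)·(t² + t + 1)·(t³ + t + 1).
Factor degrees with multiplicity: 1 + 2 + 3 = 6.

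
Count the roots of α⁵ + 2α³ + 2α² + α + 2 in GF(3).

Write h(α) = α⁵ + 2α³ + 2α² + α + 2.
Evaluate at each of the 3 elements of GF(3):
h(0) = 2; h(1) = 2; h(2) = 0 → root.
Roots: {2}.

1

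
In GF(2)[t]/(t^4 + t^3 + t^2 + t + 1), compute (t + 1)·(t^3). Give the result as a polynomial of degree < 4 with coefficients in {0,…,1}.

t^2 + t + 1

Multiply in GF(2)[t]: (t + 1)·(t^3) = t^4 + t^3.
Reduce using t^4 ≡ t^3 + t^2 + t + 1 (mod t^4 + t^3 + t^2 + t + 1).
Reduced: t^2 + t + 1.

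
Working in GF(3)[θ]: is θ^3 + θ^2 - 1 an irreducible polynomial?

Yes

Write P(θ) = θ^3 + θ^2 - 1.
Check for roots in GF(3): P(0) = 2; P(1) = 1; P(2) = 2.
No roots. A degree-3 polynomial over a field with no linear factor is irreducible.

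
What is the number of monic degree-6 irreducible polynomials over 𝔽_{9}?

By the necklace-counting formula, N_9(6) = (1/6) Σ_{d|6} μ(6/d)·9^d.
Divisors of 6: 1, 2, 3, 6; μ(6/d) for each: 1, -1, -1, 1.
Σ = 9^1 − 9^2 − 9^3 + 9^6 = 530640.
N = 530640/6 = 88440.

88440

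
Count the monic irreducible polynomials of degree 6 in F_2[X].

Gauss's count: N_{2}(6) = (1/6) Σ_{d|6} μ(6/d)·2^d.
Divisors of 6: 1, 2, 3, 6; μ(6/d) for each: 1, -1, -1, 1.
Σ = 2^1 − 2^2 − 2^3 + 2^6 = 54.
N = 54/6 = 9.

9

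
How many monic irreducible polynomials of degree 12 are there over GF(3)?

The number of monic irreducibles of degree 12 over GF(3) is (1/12)·Σ_{d∣12} μ(12/d) 3^d.
Divisors of 12: 1, 2, 3, 4, 6, 12; μ(12/d) for each: 0, 1, 0, -1, -1, 1.
Σ = 3^2 − 3^4 − 3^6 + 3^12 = 530640.
N = 530640/12 = 44220.

44220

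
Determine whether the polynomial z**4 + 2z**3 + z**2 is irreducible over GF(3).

No

Write m(z) = z**4 + 2z**3 + z**2.
Check for roots in GF(3): m(0) = 0 → root; m(1) = 1; m(2) = 0 → root.
m(0) = 0, so (z) divides m(z); m is reducible.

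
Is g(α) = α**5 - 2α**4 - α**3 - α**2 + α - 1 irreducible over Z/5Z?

Check for roots in Z/5Z: g(0) = 4; g(1) = 2; g(2) = 4; g(3) = 2; g(4) = 0 → root.
g(4) = 0, so (α − 4) divides g(α); g is reducible.

No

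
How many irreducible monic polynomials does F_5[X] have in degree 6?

2580

x^(5^6) − x is the product of all monic irreducibles of degree dividing 6; Möbius inversion gives N = (1/6) Σ μ(6/d)·5^d.
Divisors of 6: 1, 2, 3, 6; μ(6/d) for each: 1, -1, -1, 1.
Σ = 5^1 − 5^2 − 5^3 + 5^6 = 15480.
N = 15480/6 = 2580.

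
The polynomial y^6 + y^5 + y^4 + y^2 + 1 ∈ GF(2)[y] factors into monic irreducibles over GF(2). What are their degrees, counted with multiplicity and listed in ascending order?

Write g(y) = y^6 + y^5 + y^4 + y^2 + 1.
Roots in GF(2): g(0) = 1; g(1) = 1.
Complete factorization: g(y) = (y^6 + y^5 + y^4 + y^2 + 1).
Factor degrees with multiplicity: 6 = 6.

6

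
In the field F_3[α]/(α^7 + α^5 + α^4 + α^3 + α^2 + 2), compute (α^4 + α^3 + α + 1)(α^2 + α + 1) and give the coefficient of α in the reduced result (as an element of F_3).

Multiply in F_3[α]: (α^4 + α^3 + α + 1)·(α^2 + α + 1) = α^6 + 2α^5 + 2α^4 + 2α^3 + 2α^2 + 2α + 1.
Reduced: α^6 + 2α^5 + 2α^4 + 2α^3 + 2α^2 + 2α + 1.

2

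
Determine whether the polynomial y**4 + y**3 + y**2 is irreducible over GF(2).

No

Write h(y) = y**4 + y**3 + y**2.
Check for roots in GF(2): h(0) = 0 → root; h(1) = 1.
h(0) = 0, so (y) divides h(y); h is reducible.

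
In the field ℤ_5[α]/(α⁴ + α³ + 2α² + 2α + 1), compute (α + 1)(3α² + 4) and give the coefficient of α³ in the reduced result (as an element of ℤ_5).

3

Multiply in ℤ_5[α]: (α + 1)·(3α² + 4) = 3α³ + 3α² + 4α + 4.
Reduced: 3α³ + 3α² + 4α + 4.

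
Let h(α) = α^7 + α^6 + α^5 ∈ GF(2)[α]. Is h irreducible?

Check for roots in GF(2): h(0) = 0 → root; h(1) = 1.
h(0) = 0, so (α) divides h(α); h is reducible.

No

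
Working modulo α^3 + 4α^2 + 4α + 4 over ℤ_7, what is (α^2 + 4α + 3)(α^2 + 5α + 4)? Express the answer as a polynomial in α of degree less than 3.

Multiply in ℤ_7[α]: (α^2 + 4α + 3)·(α^2 + 5α + 4) = α^4 + 2α^3 + 6α^2 + 3α + 5.
Reduce using α^3 ≡ 3α^2 + 3α + 3 (mod α^3 + 4α^2 + 4α + 4).
Reduced: 3α^2 + 6.

3α^2 + 6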